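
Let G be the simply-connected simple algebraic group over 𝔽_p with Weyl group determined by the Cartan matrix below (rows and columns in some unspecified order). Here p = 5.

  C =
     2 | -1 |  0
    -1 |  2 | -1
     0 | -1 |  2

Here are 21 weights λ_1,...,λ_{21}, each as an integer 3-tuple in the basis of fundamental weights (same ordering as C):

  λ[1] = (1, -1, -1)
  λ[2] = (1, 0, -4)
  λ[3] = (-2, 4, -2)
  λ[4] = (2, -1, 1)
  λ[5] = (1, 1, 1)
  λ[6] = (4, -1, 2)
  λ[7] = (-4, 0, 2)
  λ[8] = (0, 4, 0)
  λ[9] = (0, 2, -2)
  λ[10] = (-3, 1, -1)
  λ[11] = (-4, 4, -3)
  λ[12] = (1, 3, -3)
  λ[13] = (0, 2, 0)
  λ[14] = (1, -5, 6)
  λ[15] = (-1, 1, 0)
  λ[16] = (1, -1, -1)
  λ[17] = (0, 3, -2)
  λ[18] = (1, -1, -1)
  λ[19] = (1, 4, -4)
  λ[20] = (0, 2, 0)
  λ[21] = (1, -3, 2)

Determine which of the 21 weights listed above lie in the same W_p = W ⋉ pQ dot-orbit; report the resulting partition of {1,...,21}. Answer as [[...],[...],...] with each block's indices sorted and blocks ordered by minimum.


Dynkin diagram of C (from the 4 off-diagonal −1 entries): A_3.

Folding the 21 weights λ_j+ρ into Ā_5 (reps in the given 3-coord order):

  1: (2, 0, 0) · 2: (0, 2, 1) · 3: (1, 3, 1) · 4: (3, 0, 2) · 5: (1, 2, 1) · 6: (2, 0, 0) · 7: (1, 2, 1) · 8: (1, 3, 1) · 9: (1, 2, 1) · 10: (2, 0, 0) · 11: (3, 0, 2) · 12: (1, 2, 1) · 13: (1, 3, 1) · 14: (0, 2, 1) · 15: (0, 2, 1) · 16: (2, 0, 0) · 17: (1, 3, 1) · 18: (2, 0, 0) · 19: (0, 2, 1) · 20: (1, 3, 1) · 21: (0, 2, 1)

5 distinct reps among the 21 weights ⇒ 5 W_5-linkage classes:

[[1, 6, 10, 16, 18], [2, 14, 15, 19, 21], [3, 8, 13, 17, 20], [4, 11], [5, 7, 9, 12]]


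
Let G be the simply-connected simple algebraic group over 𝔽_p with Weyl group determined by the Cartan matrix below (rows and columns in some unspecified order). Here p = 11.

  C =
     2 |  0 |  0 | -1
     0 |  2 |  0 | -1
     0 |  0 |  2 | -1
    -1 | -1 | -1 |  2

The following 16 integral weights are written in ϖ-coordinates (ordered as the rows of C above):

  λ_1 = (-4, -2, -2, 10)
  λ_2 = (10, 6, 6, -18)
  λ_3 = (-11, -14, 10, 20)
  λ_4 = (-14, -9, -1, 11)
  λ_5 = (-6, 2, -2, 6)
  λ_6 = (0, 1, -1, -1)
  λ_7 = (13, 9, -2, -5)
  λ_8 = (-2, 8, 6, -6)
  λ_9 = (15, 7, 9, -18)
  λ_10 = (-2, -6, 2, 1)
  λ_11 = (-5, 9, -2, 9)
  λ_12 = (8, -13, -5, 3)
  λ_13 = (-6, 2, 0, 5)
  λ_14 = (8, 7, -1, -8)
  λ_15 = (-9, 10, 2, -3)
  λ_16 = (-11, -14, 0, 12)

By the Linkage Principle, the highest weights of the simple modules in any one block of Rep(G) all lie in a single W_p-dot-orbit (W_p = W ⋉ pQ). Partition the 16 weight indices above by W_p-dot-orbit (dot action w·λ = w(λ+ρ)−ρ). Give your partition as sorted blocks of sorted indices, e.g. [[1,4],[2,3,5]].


Type D_4, rank 4, |W|=192; reorder rows/cols to standard.

Folding the 16 weights λ_j+ρ into Ā_11 (reps in the given 4-coord order):

  λ_1+ρ ↦ (3, 1, 1, 0);  λ_2+ρ ↦ (3, 1, 1, 0);  λ_3+ρ ↦ (1, 2, 0, 0);  λ_4+ρ ↦ (2, 1, 7, 0);  λ_5+ρ ↦ (5, 3, 1, 1);  λ_6+ρ ↦ (1, 2, 0, 0);  λ_7+ρ ↦ (1, 3, 4, 1);  λ_8+ρ ↦ (5, 3, 1, 1);  λ_9+ρ ↦ (5, 3, 1, 1);  λ_10+ρ ↦ (3, 1, 1, 0);  λ_11+ρ ↦ (1, 3, 4, 1);  λ_12+ρ ↦ (2, 1, 7, 0);  λ_13+ρ ↦ (5, 3, 1, 1);  λ_14+ρ ↦ (2, 1, 7, 0);  λ_15+ρ ↦ (2, 1, 7, 0);  λ_16+ρ ↦ (2, 1, 7, 0)

5 distinct reps among the 16 weights ⇒ 5 W_11-linkage classes:

[[1, 2, 10], [3, 6], [4, 12, 14, 15, 16], [5, 8, 9, 13], [7, 11]]


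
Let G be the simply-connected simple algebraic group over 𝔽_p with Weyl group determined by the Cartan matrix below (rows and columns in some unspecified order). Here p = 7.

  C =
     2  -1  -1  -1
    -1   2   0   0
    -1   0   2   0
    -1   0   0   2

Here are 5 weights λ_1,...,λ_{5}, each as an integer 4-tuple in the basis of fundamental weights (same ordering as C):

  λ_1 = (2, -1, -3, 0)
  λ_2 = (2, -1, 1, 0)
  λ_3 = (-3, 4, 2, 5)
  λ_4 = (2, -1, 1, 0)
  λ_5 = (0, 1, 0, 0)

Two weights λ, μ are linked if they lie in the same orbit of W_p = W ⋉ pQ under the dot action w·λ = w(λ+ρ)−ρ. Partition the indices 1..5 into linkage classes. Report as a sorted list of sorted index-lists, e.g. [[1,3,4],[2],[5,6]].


Cartan matrix: type D_4 (|W|=192); un-permuting the 4 rows.

λ_j+ρ reflected into Ā_7 (⟨·,θ^∨⟩≤7); 4-tuples as given:

    λ_1+ρ ↦ (1, 0, 2, 1)
    λ_2+ρ ↦ (1, 0, 2, 1)
    λ_3+ρ ↦ (1, 0, 2, 1)
    λ_4+ρ ↦ (1, 0, 2, 1)
    λ_5+ρ ↦ (1, 2, 1, 1)

Linkage partition of the 5 weights (2 classes, p=7):

[[1, 2, 3, 4], [5]]


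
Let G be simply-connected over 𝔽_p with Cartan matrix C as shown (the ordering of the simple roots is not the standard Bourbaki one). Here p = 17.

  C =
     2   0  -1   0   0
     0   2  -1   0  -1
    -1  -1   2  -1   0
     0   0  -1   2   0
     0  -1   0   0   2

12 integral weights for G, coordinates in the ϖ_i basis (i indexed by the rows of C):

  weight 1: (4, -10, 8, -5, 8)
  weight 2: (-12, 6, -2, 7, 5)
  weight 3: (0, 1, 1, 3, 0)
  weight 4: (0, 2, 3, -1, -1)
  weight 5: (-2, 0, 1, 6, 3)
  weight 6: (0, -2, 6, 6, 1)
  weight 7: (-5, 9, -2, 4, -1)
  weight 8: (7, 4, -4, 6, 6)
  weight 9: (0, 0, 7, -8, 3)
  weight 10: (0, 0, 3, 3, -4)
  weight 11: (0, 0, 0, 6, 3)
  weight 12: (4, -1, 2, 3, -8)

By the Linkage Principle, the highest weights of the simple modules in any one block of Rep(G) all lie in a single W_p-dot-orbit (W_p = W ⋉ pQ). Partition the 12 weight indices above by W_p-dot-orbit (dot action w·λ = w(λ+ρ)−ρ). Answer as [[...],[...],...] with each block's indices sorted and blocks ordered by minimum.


Cartan matrix: type D_5 (|W|=1920); un-permuting the 5 rows.

Alcove-folded reps (p=17, 12 weights, presented ϖ-order):

  [1] (1, 3, 4, 0, 0);  [2] (1, 2, 2, 4, 1);  [3] (1, 2, 2, 4, 1);  [4] (1, 3, 4, 0, 0);  [5] (1, 1, 1, 7, 4);  [6] (1, 1, 1, 7, 4);  [7] (1, 3, 4, 0, 0);  [8] (1, 3, 4, 0, 0);  [9] (1, 1, 1, 7, 4);  [10] (1, 2, 2, 4, 1);  [11] (1, 1, 1, 7, 4);  [12] (1, 3, 4, 0, 0)

Linkage partition of the 12 weights (3 classes, p=17):

[[1, 4, 7, 8, 12], [2, 3, 10], [5, 6, 9, 11]]


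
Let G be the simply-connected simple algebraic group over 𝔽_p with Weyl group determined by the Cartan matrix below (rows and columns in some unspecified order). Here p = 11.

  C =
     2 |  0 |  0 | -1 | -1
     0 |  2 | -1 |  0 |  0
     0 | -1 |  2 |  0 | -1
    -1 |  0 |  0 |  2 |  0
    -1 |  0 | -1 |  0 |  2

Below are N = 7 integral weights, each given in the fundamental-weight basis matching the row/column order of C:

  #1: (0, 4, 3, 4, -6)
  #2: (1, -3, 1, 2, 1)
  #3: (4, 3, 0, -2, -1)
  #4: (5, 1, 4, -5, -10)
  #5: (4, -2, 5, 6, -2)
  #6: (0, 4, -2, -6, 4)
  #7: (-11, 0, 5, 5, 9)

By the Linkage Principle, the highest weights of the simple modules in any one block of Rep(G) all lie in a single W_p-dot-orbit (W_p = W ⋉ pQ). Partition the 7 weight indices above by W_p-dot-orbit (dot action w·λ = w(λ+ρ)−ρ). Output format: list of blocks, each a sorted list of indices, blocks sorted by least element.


Type A_5, rank 5, |W|=720; reorder rows/cols to standard.

Each λ_j+ρ reduced to Ā_11; 5-tuples below use C's row order:

    λ_1+ρ ↦ (4, 4, 1, 1, 0)
    λ_2+ρ ↦ (2, 2, 0, 3, 2)
    λ_3+ρ ↦ (4, 4, 1, 1, 0)
    λ_4+ρ ↦ (2, 2, 0, 3, 2)
    λ_5+ρ ↦ (4, 4, 1, 1, 0)
    λ_6+ρ ↦ (4, 4, 1, 1, 0)
    λ_7+ρ ↦ (4, 4, 1, 1, 0)

These 7 weights hit 2 W_11-dot-orbits; sizes (5, 2):

[[1, 3, 5, 6, 7], [2, 4]]


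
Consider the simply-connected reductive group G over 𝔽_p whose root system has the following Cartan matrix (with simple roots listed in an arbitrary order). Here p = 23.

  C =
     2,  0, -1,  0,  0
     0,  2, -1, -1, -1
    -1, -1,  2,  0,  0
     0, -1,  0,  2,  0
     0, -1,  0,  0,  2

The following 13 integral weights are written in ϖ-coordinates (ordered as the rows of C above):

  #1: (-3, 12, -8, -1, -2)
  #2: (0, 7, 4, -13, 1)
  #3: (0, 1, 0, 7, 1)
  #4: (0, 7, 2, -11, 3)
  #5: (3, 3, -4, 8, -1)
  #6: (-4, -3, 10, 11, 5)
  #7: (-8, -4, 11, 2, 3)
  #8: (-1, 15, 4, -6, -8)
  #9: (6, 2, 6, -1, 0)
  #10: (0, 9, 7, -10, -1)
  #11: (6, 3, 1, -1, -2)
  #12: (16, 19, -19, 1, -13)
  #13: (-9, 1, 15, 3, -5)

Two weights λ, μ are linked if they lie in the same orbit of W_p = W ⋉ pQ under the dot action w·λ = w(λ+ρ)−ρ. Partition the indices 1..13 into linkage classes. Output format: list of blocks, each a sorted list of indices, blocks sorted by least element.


Root system D_5: the 5×5 matrix C matches after relabeling.

Each λ_j+ρ reduced to Ā_23; 5-tuples below use C's row order:

  1: (7, 3, 2, 0, 1) · 2: (1, 2, 1, 8, 2) · 3: (1, 2, 1, 8, 2) · 4: (1, 2, 1, 8, 2) · 5: (1, 1, 3, 9, 0) · 6: (1, 2, 1, 8, 2) · 7: (7, 3, 2, 0, 1) · 8: (2, 2, 0, 5, 7) · 9: (7, 3, 2, 0, 1) · 10: (1, 1, 3, 9, 0) · 11: (7, 3, 2, 0, 1) · 12: (1, 2, 1, 8, 2) · 13: (8, 2, 1, 2, 2)

The 13 indices split into 5 linkage classes (same alcove rep ⇔ same W_23-dot-orbit):

[[1, 7, 9, 11], [2, 3, 4, 6, 12], [5, 10], [8], [13]]


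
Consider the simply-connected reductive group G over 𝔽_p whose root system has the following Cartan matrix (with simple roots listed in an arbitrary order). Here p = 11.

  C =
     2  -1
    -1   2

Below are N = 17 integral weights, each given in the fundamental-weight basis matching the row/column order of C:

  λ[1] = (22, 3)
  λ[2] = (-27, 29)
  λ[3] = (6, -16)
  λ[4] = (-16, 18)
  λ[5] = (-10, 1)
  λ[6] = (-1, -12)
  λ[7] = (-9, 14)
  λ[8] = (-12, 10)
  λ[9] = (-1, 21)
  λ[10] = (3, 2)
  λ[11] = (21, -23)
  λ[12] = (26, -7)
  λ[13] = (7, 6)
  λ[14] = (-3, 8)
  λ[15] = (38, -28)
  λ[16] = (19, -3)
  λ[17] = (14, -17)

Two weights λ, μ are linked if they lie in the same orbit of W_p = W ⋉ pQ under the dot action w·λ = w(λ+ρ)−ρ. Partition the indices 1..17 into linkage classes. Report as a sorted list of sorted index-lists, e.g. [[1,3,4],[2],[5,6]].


A_2 Cartan matrix, 2 simple roots permuted; ρ=(1,1).

W_11-reps of the 17 weights in Ā_11 (same 2-coord order as C):

  1: (4, 6)
  2: (4, 3)
  3: (4, 3)
  4: (3, 4)
  5: (2, 7)
  6: (11, 0)
  7: (4, 3)
  8: (11, 0)
  9: (11, 0)
  10: (4, 3)
  11: (11, 0)
  12: (5, 5)
  13: (4, 3)
  14: (2, 7)
  15: (5, 5)
  16: (2, 7)
  17: (4, 6)

These 17 weights hit 6 W_11-dot-orbits; sizes (2, 5, 1, 3, 4, 2):

[[1, 17], [2, 3, 7, 10, 13], [4], [5, 14, 16], [6, 8, 9, 11], [12, 15]]


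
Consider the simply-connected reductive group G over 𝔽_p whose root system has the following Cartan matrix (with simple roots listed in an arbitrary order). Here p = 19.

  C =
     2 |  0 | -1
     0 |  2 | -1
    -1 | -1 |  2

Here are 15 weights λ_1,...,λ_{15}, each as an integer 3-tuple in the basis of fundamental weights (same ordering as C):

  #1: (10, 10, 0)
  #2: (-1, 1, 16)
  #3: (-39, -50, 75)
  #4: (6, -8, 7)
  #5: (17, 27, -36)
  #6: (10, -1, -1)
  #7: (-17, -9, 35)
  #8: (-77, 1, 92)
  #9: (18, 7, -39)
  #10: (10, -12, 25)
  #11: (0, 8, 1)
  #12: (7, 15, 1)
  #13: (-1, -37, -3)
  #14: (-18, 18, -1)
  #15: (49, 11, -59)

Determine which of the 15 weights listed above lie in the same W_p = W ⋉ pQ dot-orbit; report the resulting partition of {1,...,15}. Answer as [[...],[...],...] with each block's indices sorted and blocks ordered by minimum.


Cartan matrix: type A_3 (|W|=24); un-permuting the 3 rows.

Ā_19 reps of the 15 weights (A_3, coords as presented):

  [1] (7, 7, 1)
  [2] (0, 2, 17)
  [3] (11, 0, 0)
  [4] (7, 7, 1)
  [5] (1, 9, 2)
  [6] (11, 0, 0)
  [7] (1, 9, 2)
  [8] (0, 2, 17)
  [9] (11, 0, 0)
  [10] (7, 7, 1)
  [11] (1, 9, 2)
  [12] (1, 9, 2)
  [13] (0, 2, 17)
  [14] (0, 2, 17)
  [15] (7, 7, 1)

4 distinct reps among the 15 weights ⇒ 4 W_19-linkage classes:

[[1, 4, 10, 15], [2, 8, 13, 14], [3, 6, 9], [5, 7, 11, 12]]


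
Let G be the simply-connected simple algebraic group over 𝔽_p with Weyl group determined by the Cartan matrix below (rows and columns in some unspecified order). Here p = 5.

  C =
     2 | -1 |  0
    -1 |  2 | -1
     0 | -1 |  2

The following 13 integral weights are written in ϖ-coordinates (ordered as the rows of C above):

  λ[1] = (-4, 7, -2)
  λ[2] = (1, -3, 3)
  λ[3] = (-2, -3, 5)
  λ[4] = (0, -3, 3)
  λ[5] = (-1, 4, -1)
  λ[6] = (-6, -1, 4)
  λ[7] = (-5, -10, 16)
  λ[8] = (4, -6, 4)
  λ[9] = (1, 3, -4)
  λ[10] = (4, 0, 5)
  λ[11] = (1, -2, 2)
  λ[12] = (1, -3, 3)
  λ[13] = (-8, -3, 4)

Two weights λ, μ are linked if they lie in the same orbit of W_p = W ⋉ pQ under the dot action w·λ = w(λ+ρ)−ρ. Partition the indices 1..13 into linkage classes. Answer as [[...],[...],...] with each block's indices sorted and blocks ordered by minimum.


A_3 Cartan matrix, 3 simple roots permuted; ρ=(1,1,1).

λ_j+ρ reflected into Ā_5 (⟨·,θ^∨⟩≤5); 3-tuples as given:

  [1] (0, 2, 2);  [2] (0, 2, 2);  [3] (1, 1, 2);  [4] (1, 1, 2);  [5] (0, 5, 0);  [6] (0, 5, 0);  [7] (1, 1, 2);  [8] (0, 5, 0);  [9] (1, 1, 2);  [10] (0, 1, 1);  [11] (1, 1, 2);  [12] (0, 2, 2);  [13] (2, 1, 0)

5 distinct reps among the 13 weights ⇒ 5 W_5-linkage classes:

[[1, 2, 12], [3, 4, 7, 9, 11], [5, 6, 8], [10], [13]]


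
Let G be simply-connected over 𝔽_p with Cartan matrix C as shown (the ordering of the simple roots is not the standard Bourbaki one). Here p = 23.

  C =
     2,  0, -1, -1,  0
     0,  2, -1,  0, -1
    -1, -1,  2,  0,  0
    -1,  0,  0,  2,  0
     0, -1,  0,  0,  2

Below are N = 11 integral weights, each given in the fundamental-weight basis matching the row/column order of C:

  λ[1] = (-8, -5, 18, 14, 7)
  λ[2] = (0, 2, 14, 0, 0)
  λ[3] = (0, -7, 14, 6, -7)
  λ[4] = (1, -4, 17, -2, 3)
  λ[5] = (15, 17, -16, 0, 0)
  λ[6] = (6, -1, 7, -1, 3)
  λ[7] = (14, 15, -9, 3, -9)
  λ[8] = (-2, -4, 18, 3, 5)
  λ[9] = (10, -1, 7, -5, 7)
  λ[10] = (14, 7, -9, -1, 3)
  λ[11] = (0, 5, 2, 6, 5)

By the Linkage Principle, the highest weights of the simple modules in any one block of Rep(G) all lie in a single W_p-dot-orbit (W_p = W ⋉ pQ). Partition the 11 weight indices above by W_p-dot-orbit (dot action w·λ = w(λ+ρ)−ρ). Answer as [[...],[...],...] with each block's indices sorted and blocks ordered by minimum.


A_5 Cartan matrix, 5 simple roots permuted; ρ=(1,1,1,1,1).

Each λ_j+ρ reduced to Ā_23; 5-tuples below use C's row order:

  λ_1+ρ ↦ (7, 0, 8, 0, 4) · λ_2+ρ ↦ (1, 3, 15, 1, 1) · λ_3+ρ ↦ (1, 6, 3, 7, 6) · λ_4+ρ ↦ (1, 3, 15, 1, 1) · λ_5+ρ ↦ (1, 3, 15, 1, 1) · λ_6+ρ ↦ (7, 0, 8, 0, 4) · λ_7+ρ ↦ (7, 0, 8, 0, 4) · λ_8+ρ ↦ (1, 3, 15, 1, 1) · λ_9+ρ ↦ (7, 0, 8, 0, 4) · λ_10+ρ ↦ (7, 0, 8, 0, 4) · λ_11+ρ ↦ (1, 6, 3, 7, 6)

These 11 weights hit 3 W_23-dot-orbits; sizes (5, 4, 2):

[[1, 6, 7, 9, 10], [2, 4, 5, 8], [3, 11]]


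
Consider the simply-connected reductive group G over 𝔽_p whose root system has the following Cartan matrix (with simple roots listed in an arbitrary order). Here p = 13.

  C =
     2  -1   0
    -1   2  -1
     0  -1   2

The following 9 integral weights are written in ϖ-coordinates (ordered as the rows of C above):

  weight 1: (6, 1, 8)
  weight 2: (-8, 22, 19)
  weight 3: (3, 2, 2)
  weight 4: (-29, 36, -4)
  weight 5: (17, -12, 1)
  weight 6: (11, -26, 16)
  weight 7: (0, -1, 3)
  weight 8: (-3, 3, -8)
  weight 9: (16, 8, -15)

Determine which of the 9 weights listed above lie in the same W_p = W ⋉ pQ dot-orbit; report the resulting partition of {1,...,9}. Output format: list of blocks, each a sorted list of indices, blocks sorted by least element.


Root system A_3: the 3×3 matrix C matches after relabeling.

W_13-reps of the 9 weights in Ā_13 (same 3-coord order as C):

    1: (2, 2, 4)
    2: (4, 3, 3)
    3: (4, 3, 3)
    4: (3, 2, 2)
    5: (2, 2, 4)
    6: (1, 0, 4)
    7: (1, 0, 4)
    8: (3, 2, 2)
    9: (1, 0, 4)

These 9 weights hit 4 W_13-dot-orbits; sizes (2, 2, 2, 3):

[[1, 5], [2, 3], [4, 8], [6, 7, 9]]


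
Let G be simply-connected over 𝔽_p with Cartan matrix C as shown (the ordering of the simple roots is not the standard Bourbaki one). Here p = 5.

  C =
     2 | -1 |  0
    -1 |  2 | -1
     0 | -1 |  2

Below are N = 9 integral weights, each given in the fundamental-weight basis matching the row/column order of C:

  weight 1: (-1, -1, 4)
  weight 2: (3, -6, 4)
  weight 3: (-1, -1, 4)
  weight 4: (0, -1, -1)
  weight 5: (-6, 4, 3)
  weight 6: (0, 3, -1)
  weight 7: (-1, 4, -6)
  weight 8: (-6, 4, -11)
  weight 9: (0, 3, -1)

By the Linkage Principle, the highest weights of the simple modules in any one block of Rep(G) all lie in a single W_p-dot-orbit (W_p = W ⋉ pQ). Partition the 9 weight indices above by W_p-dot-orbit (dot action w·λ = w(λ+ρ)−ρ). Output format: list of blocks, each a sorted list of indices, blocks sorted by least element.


Type A_3, rank 3, |W|=24; reorder rows/cols to standard.

λ_j+ρ reflected into Ā_5 (⟨·,θ^∨⟩≤5); 3-tuples as given:

  1: (0, 0, 5);  2: (1, 4, 0);  3: (0, 0, 5);  4: (1, 0, 0);  5: (1, 0, 0);  6: (1, 4, 0);  7: (0, 0, 5);  8: (0, 0, 5);  9: (1, 4, 0)

Grouping the 9 weights by Ā_5-representative: 3 linkage classes.

[[1, 3, 7, 8], [2, 6, 9], [4, 5]]


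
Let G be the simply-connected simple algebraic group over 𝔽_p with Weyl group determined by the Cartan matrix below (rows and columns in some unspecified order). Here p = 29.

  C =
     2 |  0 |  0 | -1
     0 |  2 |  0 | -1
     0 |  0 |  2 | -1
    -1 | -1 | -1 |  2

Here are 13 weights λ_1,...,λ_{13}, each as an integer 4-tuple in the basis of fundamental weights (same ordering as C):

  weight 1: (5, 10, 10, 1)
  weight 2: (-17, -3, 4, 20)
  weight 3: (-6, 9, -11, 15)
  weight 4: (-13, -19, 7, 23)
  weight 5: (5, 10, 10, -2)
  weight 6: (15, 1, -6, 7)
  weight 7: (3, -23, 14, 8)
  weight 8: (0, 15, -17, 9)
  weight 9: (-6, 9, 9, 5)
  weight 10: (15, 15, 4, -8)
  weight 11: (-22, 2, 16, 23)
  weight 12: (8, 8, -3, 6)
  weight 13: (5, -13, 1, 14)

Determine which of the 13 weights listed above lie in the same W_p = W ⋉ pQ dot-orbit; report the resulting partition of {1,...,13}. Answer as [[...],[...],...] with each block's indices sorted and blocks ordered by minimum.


Type D_4, rank 4, |W|=192; reorder rows/cols to standard.

W_29-reps of the 13 weights in Ā_29 (same 4-coord order as C):

    1: (5, 10, 10, 1)
    2: (16, 2, 5, 3)
    3: (5, 10, 10, 1)
    4: (6, 12, 2, 3)
    5: (5, 10, 10, 1)
    6: (16, 2, 5, 3)
    7: (9, 9, 2, 4)
    8: (5, 10, 10, 1)
    9: (5, 10, 10, 1)
    10: (9, 9, 2, 4)
    11: (6, 12, 2, 3)
    12: (9, 9, 2, 4)
    13: (6, 12, 2, 3)

4 distinct reps among the 13 weights ⇒ 4 W_29-linkage classes:

[[1, 3, 5, 8, 9], [2, 6], [4, 11, 13], [7, 10, 12]]


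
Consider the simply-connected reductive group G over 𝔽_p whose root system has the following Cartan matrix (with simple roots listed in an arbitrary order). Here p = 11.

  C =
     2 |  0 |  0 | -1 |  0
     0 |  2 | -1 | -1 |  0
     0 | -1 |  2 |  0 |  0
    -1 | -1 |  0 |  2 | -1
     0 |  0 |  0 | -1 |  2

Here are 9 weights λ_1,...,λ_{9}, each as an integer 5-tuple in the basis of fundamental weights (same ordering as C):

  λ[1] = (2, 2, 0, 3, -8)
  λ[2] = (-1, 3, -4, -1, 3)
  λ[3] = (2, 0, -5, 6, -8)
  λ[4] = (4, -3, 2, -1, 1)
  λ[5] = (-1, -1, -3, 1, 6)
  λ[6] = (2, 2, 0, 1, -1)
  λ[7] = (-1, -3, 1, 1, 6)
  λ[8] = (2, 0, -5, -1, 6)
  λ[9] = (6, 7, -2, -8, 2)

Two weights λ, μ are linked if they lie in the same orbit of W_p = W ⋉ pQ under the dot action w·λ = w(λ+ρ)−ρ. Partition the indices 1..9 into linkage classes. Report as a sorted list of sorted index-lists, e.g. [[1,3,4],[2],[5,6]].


C ↔ D_5 under row/col permutation; |W(D_5)| = 1920.

Alcove-folded reps (p=11, 9 weights, presented ϖ-order):

    λ_1+ρ ↦ (0, 0, 1, 3, 4)
    λ_2+ρ ↦ (0, 1, 3, 0, 4)
    λ_3+ρ ↦ (0, 0, 1, 3, 4)
    λ_4+ρ ↦ (3, 0, 1, 2, 0)
    λ_5+ρ ↦ (0, 2, 0, 0, 7)
    λ_6+ρ ↦ (3, 0, 1, 2, 0)
    λ_7+ρ ↦ (0, 2, 0, 0, 7)
    λ_8+ρ ↦ (0, 0, 1, 3, 4)
    λ_9+ρ ↦ (0, 0, 1, 3, 4)

Partition of {1..9} into 4 W_11-dot-orbits:

[[1, 3, 8, 9], [2], [4, 6], [5, 7]]


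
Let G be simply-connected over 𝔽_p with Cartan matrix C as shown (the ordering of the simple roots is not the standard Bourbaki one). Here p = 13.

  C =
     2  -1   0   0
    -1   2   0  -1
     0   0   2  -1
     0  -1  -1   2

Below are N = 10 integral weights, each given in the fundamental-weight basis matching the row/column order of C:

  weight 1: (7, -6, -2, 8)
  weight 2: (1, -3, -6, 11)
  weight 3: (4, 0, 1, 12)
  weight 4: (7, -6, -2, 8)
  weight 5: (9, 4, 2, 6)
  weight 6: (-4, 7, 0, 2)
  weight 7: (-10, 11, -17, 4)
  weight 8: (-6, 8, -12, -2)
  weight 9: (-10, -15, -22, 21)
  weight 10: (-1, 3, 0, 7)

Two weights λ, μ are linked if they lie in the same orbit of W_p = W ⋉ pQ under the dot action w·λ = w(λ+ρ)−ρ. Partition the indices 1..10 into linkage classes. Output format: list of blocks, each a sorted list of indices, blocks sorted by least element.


Cartan matrix: type A_4 (|W|=120); un-permuting the 4 rows.

Each λ_j+ρ reduced to Ā_13; 4-tuples below use C's row order:

  [1] (3, 5, 1, 3);  [2] (0, 2, 5, 5);  [3] (0, 2, 5, 5);  [4] (3, 5, 1, 3);  [5] (2, 1, 7, 2);  [6] (3, 5, 1, 3);  [7] (3, 5, 1, 3);  [8] (3, 5, 1, 3);  [9] (1, 3, 0, 1);  [10] (0, 4, 1, 8)

These 10 weights hit 5 W_13-dot-orbits; sizes (5, 2, 1, 1, 1):

[[1, 4, 6, 7, 8], [2, 3], [5], [9], [10]]


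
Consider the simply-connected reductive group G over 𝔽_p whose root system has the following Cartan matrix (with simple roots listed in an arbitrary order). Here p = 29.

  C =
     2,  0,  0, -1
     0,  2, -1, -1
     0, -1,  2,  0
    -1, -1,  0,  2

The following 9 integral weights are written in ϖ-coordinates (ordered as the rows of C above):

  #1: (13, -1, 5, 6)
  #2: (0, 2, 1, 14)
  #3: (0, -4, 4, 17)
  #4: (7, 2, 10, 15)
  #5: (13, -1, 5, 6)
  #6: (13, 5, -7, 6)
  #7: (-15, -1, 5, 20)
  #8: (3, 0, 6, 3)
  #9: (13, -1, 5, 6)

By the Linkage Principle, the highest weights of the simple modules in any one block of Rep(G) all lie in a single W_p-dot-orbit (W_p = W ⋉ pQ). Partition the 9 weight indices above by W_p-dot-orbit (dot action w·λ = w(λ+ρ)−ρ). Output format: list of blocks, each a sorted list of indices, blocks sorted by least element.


A_4 Cartan matrix, 4 simple roots permuted; ρ=(1,1,1,1).

W_29-reps of the 9 weights in Ā_29 (same 4-coord order as C):

  λ_1+ρ ↦ (14, 0, 6, 7) · λ_2+ρ ↦ (1, 3, 2, 15) · λ_3+ρ ↦ (1, 3, 2, 15) · λ_4+ρ ↦ (1, 3, 2, 15) · λ_5+ρ ↦ (14, 0, 6, 7) · λ_6+ρ ↦ (14, 0, 6, 7) · λ_7+ρ ↦ (14, 0, 6, 7) · λ_8+ρ ↦ (4, 1, 7, 4) · λ_9+ρ ↦ (14, 0, 6, 7)

The 9 indices split into 3 linkage classes (same alcove rep ⇔ same W_29-dot-orbit):

[[1, 5, 6, 7, 9], [2, 3, 4], [8]]


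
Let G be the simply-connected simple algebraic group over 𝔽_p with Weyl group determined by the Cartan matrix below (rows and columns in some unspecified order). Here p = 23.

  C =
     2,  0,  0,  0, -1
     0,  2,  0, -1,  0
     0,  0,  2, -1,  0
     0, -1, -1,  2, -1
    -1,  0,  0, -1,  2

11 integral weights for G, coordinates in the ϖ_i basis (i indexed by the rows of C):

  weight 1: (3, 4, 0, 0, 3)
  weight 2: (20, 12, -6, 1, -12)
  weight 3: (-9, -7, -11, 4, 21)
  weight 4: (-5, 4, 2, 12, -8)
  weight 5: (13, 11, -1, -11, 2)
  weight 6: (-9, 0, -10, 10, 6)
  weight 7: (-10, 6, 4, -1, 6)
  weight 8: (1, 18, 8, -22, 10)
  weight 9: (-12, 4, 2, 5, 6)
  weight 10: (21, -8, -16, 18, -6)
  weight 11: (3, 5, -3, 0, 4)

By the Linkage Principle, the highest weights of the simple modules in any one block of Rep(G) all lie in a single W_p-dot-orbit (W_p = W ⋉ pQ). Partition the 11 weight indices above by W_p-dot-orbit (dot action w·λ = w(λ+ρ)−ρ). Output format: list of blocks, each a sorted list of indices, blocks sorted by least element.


D_5 Cartan matrix, 5 simple roots permuted; ρ=(1,1,1,1,1).

Each λ_j+ρ reduced to Ā_23; 5-tuples below use C's row order:

  1: (4, 5, 1, 1, 4);  2: (7, 1, 9, 1, 1);  3: (4, 5, 1, 1, 4);  4: (7, 5, 3, 2, 0);  5: (7, 5, 3, 2, 0);  6: (7, 1, 9, 1, 1);  7: (7, 5, 3, 2, 0);  8: (7, 1, 9, 1, 1);  9: (7, 5, 3, 2, 0);  10: (4, 5, 1, 1, 4);  11: (4, 5, 1, 1, 4)

Partition of {1..11} into 3 W_23-dot-orbits:

[[1, 3, 10, 11], [2, 6, 8], [4, 5, 7, 9]]


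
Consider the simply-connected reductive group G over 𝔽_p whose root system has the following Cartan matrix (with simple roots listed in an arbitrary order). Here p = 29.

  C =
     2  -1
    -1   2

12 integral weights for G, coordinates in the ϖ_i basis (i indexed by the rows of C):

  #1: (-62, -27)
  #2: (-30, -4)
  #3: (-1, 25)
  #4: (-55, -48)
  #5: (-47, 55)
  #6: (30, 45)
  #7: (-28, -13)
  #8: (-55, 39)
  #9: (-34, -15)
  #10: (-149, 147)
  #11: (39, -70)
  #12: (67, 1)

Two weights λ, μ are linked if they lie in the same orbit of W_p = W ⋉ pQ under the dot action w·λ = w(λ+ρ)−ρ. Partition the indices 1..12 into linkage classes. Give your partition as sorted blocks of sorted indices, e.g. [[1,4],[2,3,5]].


C ↔ A_2 under row/col permutation; |W(A_2)| = 6.

Each λ_j+ρ reduced to Ā_29; 2-tuples below use C's row order:

  λ_1 → (0, 26) · λ_2 → (0, 26) · λ_3 → (0, 26) · λ_4 → (4, 11) · λ_5 → (2, 17) · λ_6 → (2, 17) · λ_7 → (2, 17) · λ_8 → (4, 11) · λ_9 → (4, 11) · λ_10 → (0, 26) · λ_11 → (0, 11) · λ_12 → (2, 17)

Linkage partition of the 12 weights (4 classes, p=29):

[[1, 2, 3, 10], [4, 8, 9], [5, 6, 7, 12], [11]]


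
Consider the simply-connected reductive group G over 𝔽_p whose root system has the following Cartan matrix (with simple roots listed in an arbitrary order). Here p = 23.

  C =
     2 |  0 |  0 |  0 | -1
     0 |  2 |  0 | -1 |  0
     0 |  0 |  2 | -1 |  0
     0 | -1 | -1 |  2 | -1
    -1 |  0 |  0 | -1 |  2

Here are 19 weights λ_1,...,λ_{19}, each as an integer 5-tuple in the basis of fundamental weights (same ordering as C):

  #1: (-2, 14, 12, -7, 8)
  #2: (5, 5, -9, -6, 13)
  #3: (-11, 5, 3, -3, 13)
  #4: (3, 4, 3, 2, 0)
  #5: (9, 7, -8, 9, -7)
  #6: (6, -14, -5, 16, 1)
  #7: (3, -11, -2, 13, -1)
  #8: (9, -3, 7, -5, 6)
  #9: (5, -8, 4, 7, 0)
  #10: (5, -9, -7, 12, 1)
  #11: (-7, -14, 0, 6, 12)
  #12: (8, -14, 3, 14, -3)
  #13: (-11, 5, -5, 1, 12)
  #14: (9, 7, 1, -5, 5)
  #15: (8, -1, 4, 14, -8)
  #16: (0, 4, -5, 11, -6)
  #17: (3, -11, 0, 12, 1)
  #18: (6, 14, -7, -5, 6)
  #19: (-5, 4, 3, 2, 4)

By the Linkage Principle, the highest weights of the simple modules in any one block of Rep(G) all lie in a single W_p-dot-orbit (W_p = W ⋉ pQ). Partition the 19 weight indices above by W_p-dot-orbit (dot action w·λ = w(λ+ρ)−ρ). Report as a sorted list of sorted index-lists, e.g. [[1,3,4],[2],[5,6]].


Cartan matrix: type D_5 (|W|=1920); un-permuting the 5 rows.

λ_j+ρ reflected into Ā_23 (⟨·,θ^∨⟩≤23); 5-tuples as given:

  λ_1 → (6, 7, 5, 1, 1)
  λ_2 → (6, 7, 5, 1, 1)
  λ_3 → (10, 4, 2, 2, 1)
  λ_4 → (4, 5, 4, 3, 1)
  λ_5 → (4, 5, 4, 3, 1)
  λ_6 → (4, 10, 1, 3, 0)
  λ_7 → (4, 10, 1, 3, 0)
  λ_8 → (10, 4, 2, 2, 1)
  λ_9 → (6, 7, 5, 1, 1)
  λ_10 → (6, 7, 5, 1, 1)
  λ_11 → (6, 7, 5, 1, 1)
  λ_12 → (4, 10, 1, 3, 0)
  λ_13 → (10, 4, 2, 2, 1)
  λ_14 → (10, 4, 2, 2, 1)
  λ_15 → (5, 0, 5, 1, 2)
  λ_16 → (4, 5, 4, 3, 1)
  λ_17 → (4, 10, 1, 3, 0)
  λ_18 → (4, 5, 4, 3, 1)
  λ_19 → (4, 5, 4, 3, 1)

Linkage partition of the 19 weights (5 classes, p=23):

[[1, 2, 9, 10, 11], [3, 8, 13, 14], [4, 5, 16, 18, 19], [6, 7, 12, 17], [15]]


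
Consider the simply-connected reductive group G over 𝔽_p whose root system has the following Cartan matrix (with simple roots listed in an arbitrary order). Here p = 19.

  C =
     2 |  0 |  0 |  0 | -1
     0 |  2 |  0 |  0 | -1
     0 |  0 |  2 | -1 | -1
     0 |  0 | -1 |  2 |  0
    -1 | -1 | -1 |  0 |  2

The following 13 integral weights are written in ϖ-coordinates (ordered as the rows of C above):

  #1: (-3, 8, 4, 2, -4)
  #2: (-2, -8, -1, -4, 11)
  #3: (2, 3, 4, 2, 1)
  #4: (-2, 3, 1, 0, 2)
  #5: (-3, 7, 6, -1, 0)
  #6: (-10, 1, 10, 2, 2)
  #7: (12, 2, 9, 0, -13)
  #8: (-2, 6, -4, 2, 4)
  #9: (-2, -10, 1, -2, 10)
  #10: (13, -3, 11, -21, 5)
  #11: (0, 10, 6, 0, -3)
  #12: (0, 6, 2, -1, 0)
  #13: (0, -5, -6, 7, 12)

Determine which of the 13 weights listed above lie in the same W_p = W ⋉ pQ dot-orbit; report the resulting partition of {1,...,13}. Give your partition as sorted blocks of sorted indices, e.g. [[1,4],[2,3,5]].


Root system D_5: the 5×5 matrix C matches after relabeling.

Each λ_j+ρ reduced to Ā_19; 5-tuples below use C's row order:

  λ_1 → (3, 4, 0, 3, 2);  λ_2 → (1, 7, 3, 0, 1);  λ_3 → (3, 4, 0, 3, 2);  λ_4 → (1, 4, 2, 1, 2);  λ_5 → (1, 7, 3, 0, 1);  λ_6 → (3, 4, 0, 3, 2);  λ_7 → (1, 9, 1, 1, 1);  λ_8 → (1, 7, 3, 0, 1);  λ_9 → (1, 9, 1, 1, 1);  λ_10 → (1, 9, 1, 1, 1);  λ_11 → (1, 9, 1, 1, 1);  λ_12 → (1, 7, 3, 0, 1);  λ_13 → (1, 4, 2, 1, 2)

4 distinct reps among the 13 weights ⇒ 4 W_19-linkage classes:

[[1, 3, 6], [2, 5, 8, 12], [4, 13], [7, 9, 10, 11]]


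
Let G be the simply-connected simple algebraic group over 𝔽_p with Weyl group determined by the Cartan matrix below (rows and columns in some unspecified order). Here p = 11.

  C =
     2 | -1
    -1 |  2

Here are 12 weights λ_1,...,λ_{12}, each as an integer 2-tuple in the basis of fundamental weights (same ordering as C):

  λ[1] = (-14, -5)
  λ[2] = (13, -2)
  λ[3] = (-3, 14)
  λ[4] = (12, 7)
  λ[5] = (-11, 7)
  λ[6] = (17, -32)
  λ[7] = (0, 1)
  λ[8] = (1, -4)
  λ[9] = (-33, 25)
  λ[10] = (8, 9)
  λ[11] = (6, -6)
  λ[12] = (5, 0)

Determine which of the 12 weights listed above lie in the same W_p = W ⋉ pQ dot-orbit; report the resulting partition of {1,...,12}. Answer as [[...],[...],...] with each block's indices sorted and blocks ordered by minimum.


C ↔ A_2 under row/col permutation; |W(A_2)| = 6.

W_11-reps of the 12 weights in Ā_11 (same 2-coord order as C):

  1: (2, 5) · 2: (8, 2) · 3: (2, 7) · 4: (1, 2) · 5: (8, 2) · 6: (2, 7) · 7: (1, 2) · 8: (1, 2) · 9: (6, 1) · 10: (1, 2) · 11: (2, 5) · 12: (6, 1)

Grouping the 12 weights by Ā_11-representative: 5 linkage classes.

[[1, 11], [2, 5], [3, 6], [4, 7, 8, 10], [9, 12]]


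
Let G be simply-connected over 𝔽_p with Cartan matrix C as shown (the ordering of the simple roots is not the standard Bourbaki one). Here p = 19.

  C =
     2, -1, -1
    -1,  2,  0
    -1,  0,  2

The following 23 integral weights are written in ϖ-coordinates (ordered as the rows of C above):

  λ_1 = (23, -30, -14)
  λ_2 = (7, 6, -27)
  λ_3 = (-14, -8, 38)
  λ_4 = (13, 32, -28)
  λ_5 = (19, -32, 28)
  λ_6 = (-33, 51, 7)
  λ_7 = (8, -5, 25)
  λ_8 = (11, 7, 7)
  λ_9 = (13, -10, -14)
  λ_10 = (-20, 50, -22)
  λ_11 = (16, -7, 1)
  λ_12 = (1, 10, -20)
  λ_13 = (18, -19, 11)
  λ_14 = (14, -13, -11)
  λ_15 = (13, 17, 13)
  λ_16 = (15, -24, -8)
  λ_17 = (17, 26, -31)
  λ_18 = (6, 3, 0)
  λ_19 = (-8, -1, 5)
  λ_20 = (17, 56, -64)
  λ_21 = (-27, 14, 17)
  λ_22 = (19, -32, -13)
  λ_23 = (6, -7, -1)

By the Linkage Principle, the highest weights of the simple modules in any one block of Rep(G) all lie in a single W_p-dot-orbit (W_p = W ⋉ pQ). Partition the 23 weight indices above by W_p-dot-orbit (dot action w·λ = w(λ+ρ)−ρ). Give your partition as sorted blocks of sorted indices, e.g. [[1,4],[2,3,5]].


A_3 Cartan matrix, 3 simple roots permuted; ρ=(1,1,1).

Ā_19 reps of the 23 weights (A_3, coords as presented):

  λ_1+ρ ↦ (8, 1, 5);  λ_2+ρ ↦ (7, 4, 1);  λ_3+ρ ↦ (1, 6, 0);  λ_4+ρ ↦ (8, 1, 5);  λ_5+ρ ↦ (10, 1, 1);  λ_6+ρ ↦ (8, 1, 5);  λ_7+ρ ↦ (7, 5, 3);  λ_8+ρ ↦ (10, 1, 1);  λ_9+ρ ↦ (8, 1, 5);  λ_10+ρ ↦ (11, 6, 2);  λ_11+ρ ↦ (11, 6, 2);  λ_12+ρ ↦ (11, 6, 2);  λ_13+ρ ↦ (1, 6, 0);  λ_14+ρ ↦ (7, 5, 3);  λ_15+ρ ↦ (8, 1, 5);  λ_16+ρ ↦ (7, 5, 3);  λ_17+ρ ↦ (7, 4, 1);  λ_18+ρ ↦ (7, 4, 1);  λ_19+ρ ↦ (1, 6, 0);  λ_20+ρ ↦ (1, 6, 0);  λ_21+ρ ↦ (7, 4, 1);  λ_22+ρ ↦ (7, 4, 1);  λ_23+ρ ↦ (1, 6, 0)

Partition of {1..23} into 6 W_19-dot-orbits:

[[1, 4, 6, 9, 15], [2, 17, 18, 21, 22], [3, 13, 19, 20, 23], [5, 8], [7, 14, 16], [10, 11, 12]]


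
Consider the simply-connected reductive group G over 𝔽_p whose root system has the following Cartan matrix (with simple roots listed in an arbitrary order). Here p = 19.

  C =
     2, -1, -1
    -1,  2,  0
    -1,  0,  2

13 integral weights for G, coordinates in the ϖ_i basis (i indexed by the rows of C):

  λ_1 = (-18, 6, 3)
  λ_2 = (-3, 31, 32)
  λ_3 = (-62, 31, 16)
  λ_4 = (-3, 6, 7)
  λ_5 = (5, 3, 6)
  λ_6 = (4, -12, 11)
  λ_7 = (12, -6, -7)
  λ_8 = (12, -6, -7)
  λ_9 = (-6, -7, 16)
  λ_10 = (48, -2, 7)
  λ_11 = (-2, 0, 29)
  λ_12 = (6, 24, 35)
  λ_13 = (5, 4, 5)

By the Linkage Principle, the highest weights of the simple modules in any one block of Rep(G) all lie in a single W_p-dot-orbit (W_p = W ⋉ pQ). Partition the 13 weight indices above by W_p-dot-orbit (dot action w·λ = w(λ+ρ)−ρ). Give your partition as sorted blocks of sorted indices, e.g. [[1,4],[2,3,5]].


A_3 Cartan matrix, 3 simple roots permuted; ρ=(1,1,1).

λ_j+ρ reflected into Ā_19 (⟨·,θ^∨⟩≤19); 3-tuples as given:

  λ_1+ρ ↦ (6, 4, 7);  λ_2+ρ ↦ (2, 5, 6);  λ_3+ρ ↦ (6, 4, 7);  λ_4+ρ ↦ (2, 5, 6);  λ_5+ρ ↦ (6, 4, 7);  λ_6+ρ ↦ (6, 5, 6);  λ_7+ρ ↦ (2, 5, 6);  λ_8+ρ ↦ (2, 5, 6);  λ_9+ρ ↦ (6, 5, 6);  λ_10+ρ ↦ (10, 1, 8);  λ_11+ρ ↦ (10, 1, 8);  λ_12+ρ ↦ (2, 5, 6);  λ_13+ρ ↦ (6, 5, 6)

Linkage partition of the 13 weights (4 classes, p=19):

[[1, 3, 5], [2, 4, 7, 8, 12], [6, 9, 13], [10, 11]]


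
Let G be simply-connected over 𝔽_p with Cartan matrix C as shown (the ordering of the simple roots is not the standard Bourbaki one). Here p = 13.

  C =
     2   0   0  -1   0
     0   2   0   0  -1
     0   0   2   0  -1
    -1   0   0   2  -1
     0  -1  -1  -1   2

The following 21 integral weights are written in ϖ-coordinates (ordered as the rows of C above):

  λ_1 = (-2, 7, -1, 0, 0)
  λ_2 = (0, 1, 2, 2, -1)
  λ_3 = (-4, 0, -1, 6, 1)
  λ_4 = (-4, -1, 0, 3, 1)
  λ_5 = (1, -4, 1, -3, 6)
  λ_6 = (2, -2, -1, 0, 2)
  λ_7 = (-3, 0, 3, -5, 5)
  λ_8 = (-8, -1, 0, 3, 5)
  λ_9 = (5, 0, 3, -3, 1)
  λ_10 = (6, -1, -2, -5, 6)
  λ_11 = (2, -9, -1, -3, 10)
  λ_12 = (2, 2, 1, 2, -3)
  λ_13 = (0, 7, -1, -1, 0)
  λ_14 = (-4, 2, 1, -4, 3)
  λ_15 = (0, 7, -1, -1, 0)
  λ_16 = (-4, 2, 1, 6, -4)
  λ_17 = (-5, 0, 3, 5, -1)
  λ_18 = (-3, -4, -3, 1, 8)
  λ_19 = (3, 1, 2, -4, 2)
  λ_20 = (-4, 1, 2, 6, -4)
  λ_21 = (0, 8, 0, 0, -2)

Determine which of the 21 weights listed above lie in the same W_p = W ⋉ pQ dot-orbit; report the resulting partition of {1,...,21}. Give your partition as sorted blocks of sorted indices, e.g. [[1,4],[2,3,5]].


Dynkin diagram of C (from the 8 off-diagonal −1 entries): D_5.

Each λ_j+ρ reduced to Ā_13; 5-tuples below use C's row order:

  λ_1 → (1, 8, 0, 0, 1)
  λ_2 → (1, 2, 3, 3, 0)
  λ_3 → (3, 1, 0, 1, 2)
  λ_4 → (3, 0, 1, 1, 2)
  λ_5 → (0, 3, 2, 2, 2)
  λ_6 → (3, 1, 0, 1, 2)
  λ_7 → (4, 1, 4, 2, 0)
  λ_8 → (3, 0, 1, 1, 2)
  λ_9 → (4, 1, 4, 2, 0)
  λ_10 → (3, 0, 1, 1, 2)
  λ_11 → (1, 8, 0, 0, 1)
  λ_12 → (3, 1, 0, 1, 2)
  λ_13 → (1, 8, 0, 0, 1)
  λ_14 → (3, 1, 0, 1, 2)
  λ_15 → (1, 8, 0, 0, 1)
  λ_16 → (3, 0, 1, 1, 2)
  λ_17 → (4, 1, 4, 2, 0)
  λ_18 → (0, 3, 2, 2, 2)
  λ_19 → (1, 2, 3, 3, 0)
  λ_20 → (3, 1, 0, 1, 2)
  λ_21 → (1, 8, 0, 0, 1)

Linkage partition of the 21 weights (6 classes, p=13):

[[1, 11, 13, 15, 21], [2, 19], [3, 6, 12, 14, 20], [4, 8, 10, 16], [5, 18], [7, 9, 17]]


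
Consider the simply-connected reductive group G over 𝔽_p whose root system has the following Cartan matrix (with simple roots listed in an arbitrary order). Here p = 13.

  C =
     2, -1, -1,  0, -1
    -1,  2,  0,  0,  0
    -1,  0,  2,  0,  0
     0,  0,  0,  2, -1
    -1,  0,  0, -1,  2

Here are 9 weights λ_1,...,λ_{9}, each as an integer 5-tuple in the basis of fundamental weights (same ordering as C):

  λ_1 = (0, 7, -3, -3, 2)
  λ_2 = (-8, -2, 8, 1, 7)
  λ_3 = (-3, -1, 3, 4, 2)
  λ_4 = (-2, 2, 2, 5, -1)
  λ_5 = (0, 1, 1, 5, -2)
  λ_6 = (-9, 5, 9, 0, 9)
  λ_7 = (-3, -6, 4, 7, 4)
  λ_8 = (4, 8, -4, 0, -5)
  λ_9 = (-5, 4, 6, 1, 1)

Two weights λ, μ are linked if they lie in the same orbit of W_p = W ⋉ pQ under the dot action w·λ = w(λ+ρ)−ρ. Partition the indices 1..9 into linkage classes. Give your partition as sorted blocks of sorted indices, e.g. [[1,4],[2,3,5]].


Type D_5, rank 5, |W|=1920; reorder rows/cols to standard.

Alcove-folded reps (p=13, 9 weights, presented ϖ-order):

  λ_1+ρ ↦ (1, 7, 1, 2, 0)
  λ_2+ρ ↦ (1, 7, 1, 2, 0)
  λ_3+ρ ↦ (0, 2, 2, 5, 1)
  λ_4+ρ ↦ (0, 2, 2, 5, 1)
  λ_5+ρ ↦ (0, 2, 2, 5, 1)
  λ_6+ρ ↦ (0, 2, 2, 5, 1)
  λ_7+ρ ↦ (0, 2, 2, 5, 1)
  λ_8+ρ ↦ (1, 7, 1, 2, 0)
  λ_9+ρ ↦ (2, 1, 3, 0, 2)

Grouping the 9 weights by Ā_13-representative: 3 linkage classes.

[[1, 2, 8], [3, 4, 5, 6, 7], [9]]


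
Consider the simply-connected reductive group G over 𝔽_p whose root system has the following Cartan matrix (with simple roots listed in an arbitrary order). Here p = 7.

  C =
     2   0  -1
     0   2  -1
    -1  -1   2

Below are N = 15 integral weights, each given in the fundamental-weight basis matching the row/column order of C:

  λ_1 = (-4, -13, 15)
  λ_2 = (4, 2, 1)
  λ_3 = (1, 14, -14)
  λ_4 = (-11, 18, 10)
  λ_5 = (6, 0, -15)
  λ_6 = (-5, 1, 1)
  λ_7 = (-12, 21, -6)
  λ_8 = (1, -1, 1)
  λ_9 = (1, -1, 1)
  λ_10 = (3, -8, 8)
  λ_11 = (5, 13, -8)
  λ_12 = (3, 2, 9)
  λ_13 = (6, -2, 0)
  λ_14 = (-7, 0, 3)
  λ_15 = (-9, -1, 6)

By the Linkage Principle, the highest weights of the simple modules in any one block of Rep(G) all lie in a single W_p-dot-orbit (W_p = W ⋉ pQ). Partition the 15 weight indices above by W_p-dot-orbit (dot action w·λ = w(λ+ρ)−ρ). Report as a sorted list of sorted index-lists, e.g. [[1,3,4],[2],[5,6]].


Type A_3, rank 3, |W|=24; reorder rows/cols to standard.

Folding the 15 weights λ_j+ρ into Ā_7 (reps in the given 3-coord order):

  λ_1 → (1, 2, 3)
  λ_2 → (2, 0, 2)
  λ_3 → (1, 2, 3)
  λ_4 → (1, 2, 3)
  λ_5 → (6, 0, 0)
  λ_6 → (2, 0, 2)
  λ_7 → (1, 2, 3)
  λ_8 → (2, 0, 2)
  λ_9 → (2, 0, 2)
  λ_10 → (2, 1, 0)
  λ_11 → (6, 0, 0)
  λ_12 → (0, 1, 3)
  λ_13 → (6, 0, 0)
  λ_14 → (4, 1, 1)
  λ_15 → (6, 0, 0)

Grouping the 15 weights by Ā_7-representative: 6 linkage classes.

[[1, 3, 4, 7], [2, 6, 8, 9], [5, 11, 13, 15], [10], [12], [14]]


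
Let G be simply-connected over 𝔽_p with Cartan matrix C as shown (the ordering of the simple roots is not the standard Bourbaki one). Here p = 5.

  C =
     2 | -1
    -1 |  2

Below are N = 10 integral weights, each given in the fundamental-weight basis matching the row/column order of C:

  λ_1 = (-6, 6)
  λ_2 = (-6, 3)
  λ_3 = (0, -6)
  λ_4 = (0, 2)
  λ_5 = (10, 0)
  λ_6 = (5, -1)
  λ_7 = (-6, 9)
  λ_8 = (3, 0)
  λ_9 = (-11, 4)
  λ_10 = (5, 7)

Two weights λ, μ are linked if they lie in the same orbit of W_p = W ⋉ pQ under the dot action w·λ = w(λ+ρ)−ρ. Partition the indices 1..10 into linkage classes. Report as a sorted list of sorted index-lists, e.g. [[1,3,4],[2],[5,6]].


A_2 Cartan matrix, 2 simple roots permuted; ρ=(1,1).

Folding the 10 weights λ_j+ρ into Ā_5 (reps in the given 2-coord order):

  [1] (3, 0) · [2] (4, 1) · [3] (4, 1) · [4] (1, 3) · [5] (1, 3) · [6] (4, 1) · [7] (0, 0) · [8] (4, 1) · [9] (0, 0) · [10] (1, 3)

Partition of {1..10} into 4 W_5-dot-orbits:

[[1], [2, 3, 6, 8], [4, 5, 10], [7, 9]]


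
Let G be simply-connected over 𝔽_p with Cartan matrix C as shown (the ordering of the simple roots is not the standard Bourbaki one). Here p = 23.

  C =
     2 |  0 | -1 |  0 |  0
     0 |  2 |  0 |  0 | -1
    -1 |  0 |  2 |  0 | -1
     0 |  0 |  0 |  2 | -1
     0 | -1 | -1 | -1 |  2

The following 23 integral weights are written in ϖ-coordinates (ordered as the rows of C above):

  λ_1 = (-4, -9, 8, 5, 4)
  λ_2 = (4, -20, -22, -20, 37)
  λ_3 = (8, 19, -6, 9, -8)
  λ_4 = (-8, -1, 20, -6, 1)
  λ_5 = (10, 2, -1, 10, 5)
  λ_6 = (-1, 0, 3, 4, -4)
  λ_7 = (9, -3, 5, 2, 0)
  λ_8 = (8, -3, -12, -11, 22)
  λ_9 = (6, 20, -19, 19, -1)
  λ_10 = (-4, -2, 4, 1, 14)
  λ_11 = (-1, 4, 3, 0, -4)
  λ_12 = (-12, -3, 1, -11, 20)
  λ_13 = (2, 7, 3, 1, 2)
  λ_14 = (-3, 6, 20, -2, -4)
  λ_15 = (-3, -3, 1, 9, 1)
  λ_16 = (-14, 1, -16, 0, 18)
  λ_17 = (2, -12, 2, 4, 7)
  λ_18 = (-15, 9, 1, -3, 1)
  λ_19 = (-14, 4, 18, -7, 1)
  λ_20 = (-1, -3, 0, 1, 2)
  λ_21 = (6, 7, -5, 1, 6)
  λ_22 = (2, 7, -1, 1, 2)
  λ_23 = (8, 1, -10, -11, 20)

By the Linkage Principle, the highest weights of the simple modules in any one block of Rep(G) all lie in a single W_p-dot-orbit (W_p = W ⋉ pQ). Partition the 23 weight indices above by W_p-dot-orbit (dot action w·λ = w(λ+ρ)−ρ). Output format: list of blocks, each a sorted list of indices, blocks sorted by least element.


Cartan matrix: type D_5 (|W|=1920); un-permuting the 5 rows.

W_23-reps of the 23 weights in Ā_23 (same 5-coord order as C):

  λ_1+ρ ↦ (3, 5, 3, 3, 3);  λ_2+ρ ↦ (0, 2, 1, 2, 1);  λ_3+ρ ↦ (3, 8, 0, 2, 3);  λ_4+ρ ↦ (7, 3, 0, 2, 0);  λ_5+ρ ↦ (3, 5, 3, 3, 3);  λ_6+ρ ↦ (0, 2, 1, 2, 1);  λ_7+ρ ↦ (10, 1, 3, 2, 1);  λ_8+ρ ↦ (2, 2, 0, 10, 0);  λ_9+ρ ↦ (7, 3, 0, 2, 0);  λ_10+ρ ↦ (10, 1, 3, 2, 1);  λ_11+ρ ↦ (0, 2, 1, 2, 1);  λ_12+ρ ↦ (2, 2, 0, 10, 0);  λ_13+ρ ↦ (3, 8, 0, 2, 3);  λ_14+ρ ↦ (0, 2, 1, 2, 1);  λ_15+ρ ↦ (2, 2, 0, 10, 0);  λ_16+ρ ↦ (10, 1, 3, 2, 1);  λ_17+ρ ↦ (3, 8, 0, 2, 3);  λ_18+ρ ↦ (2, 2, 0, 10, 0);  λ_19+ρ ↦ (10, 1, 3, 2, 1);  λ_20+ρ ↦ (0, 2, 1, 2, 1);  λ_21+ρ ↦ (3, 8, 0, 2, 3);  λ_22+ρ ↦ (3, 8, 0, 2, 3);  λ_23+ρ ↦ (2, 2, 0, 10, 0)

The 23 indices split into 6 linkage classes (same alcove rep ⇔ same W_23-dot-orbit):

[[1, 5], [2, 6, 11, 14, 20], [3, 13, 17, 21, 22], [4, 9], [7, 10, 16, 19], [8, 12, 15, 18, 23]]
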